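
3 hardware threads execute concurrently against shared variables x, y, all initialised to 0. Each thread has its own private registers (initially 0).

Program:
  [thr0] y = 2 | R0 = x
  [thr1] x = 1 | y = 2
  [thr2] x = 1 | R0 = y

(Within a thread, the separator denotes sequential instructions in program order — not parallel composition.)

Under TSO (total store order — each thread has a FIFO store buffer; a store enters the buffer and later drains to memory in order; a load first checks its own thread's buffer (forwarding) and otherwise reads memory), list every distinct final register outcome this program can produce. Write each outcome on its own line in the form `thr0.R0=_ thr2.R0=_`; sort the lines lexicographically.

outcome vector order: (thr0.R0,thr2.R0)
|TSO outcomes| = 4

thr0.R0=0 thr2.R0=0
thr0.R0=0 thr2.R0=2
thr0.R0=1 thr2.R0=0
thr0.R0=1 thr2.R0=2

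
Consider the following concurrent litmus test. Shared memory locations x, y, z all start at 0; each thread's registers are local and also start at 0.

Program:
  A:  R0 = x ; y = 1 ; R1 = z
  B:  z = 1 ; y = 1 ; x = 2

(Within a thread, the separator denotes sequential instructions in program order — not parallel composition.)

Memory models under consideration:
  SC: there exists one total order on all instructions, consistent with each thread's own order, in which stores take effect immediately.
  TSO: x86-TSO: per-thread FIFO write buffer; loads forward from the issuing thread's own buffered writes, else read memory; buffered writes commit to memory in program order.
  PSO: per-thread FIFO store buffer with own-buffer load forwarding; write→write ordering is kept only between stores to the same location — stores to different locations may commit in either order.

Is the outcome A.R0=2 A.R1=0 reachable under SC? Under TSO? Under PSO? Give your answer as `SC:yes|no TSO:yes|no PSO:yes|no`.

outcome vector order: (A.R0,A.R1)
under SC → 0/0, 0/1, 2/1
under TSO → 0/0, 0/1, 2/1
under PSO → 0/0, 0/1, 2/0, 2/1
target 2/0 ∈ {PSO}

SC:no TSO:no PSO:yes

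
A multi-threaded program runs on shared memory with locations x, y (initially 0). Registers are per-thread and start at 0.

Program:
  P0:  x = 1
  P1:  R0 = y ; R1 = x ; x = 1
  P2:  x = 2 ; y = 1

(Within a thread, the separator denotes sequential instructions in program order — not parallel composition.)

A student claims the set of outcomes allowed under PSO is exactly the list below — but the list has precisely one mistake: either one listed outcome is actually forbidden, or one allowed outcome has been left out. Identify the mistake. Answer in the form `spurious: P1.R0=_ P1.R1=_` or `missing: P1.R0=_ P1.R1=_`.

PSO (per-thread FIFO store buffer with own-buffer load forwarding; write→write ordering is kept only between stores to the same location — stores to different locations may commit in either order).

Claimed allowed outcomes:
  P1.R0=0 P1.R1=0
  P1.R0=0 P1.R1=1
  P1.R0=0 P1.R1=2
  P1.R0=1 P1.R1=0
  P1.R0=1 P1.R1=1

missing: P1.R0=1 P1.R1=2

outcome vector order: (P1.R0,P1.R1)
PSO (6): (0,0) (0,1) (0,2) (1,0) (1,1) (1,2)
PSO∖claimed = {(1,2)}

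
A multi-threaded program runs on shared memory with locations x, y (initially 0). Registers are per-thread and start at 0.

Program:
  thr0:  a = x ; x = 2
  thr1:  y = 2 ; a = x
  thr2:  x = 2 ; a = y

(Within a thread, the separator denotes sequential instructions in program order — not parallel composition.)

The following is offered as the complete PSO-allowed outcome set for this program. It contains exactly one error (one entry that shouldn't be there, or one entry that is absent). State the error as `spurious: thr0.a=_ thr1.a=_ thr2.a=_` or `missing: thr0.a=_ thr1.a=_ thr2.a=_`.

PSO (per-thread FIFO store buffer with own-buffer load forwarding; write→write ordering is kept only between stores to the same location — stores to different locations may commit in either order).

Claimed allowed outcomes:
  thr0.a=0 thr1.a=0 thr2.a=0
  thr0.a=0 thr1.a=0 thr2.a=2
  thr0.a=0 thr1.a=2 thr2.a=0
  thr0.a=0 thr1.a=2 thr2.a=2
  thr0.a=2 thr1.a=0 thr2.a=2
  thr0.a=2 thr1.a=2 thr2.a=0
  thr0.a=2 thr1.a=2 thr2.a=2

missing: thr0.a=2 thr1.a=0 thr2.a=0

outcome vector order: (thr0.a,thr1.a,thr2.a)
[PSO] allowed = {<0 0 0> <0 0 2> <0 2 0> <0 2 2> <2 0 0> <2 0 2> <2 2 0> <2 2 2>}
PSO∖claimed = {<2 0 0>}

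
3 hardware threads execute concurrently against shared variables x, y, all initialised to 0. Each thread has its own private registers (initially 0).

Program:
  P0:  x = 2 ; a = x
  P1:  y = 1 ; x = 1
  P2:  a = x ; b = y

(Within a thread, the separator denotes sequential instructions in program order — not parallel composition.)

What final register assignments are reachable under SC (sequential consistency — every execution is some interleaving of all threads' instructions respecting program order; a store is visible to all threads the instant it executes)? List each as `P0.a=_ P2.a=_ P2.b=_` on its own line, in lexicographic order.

P0.a=1 P2.a=0 P2.b=0
P0.a=1 P2.a=0 P2.b=1
P0.a=1 P2.a=1 P2.b=1
P0.a=1 P2.a=2 P2.b=0
P0.a=1 P2.a=2 P2.b=1
P0.a=2 P2.a=0 P2.b=0
P0.a=2 P2.a=0 P2.b=1
P0.a=2 P2.a=1 P2.b=1
P0.a=2 P2.a=2 P2.b=0
P0.a=2 P2.a=2 P2.b=1

outcome vector order: (P0.a,P2.a,P2.b)
|SC outcomes| = 10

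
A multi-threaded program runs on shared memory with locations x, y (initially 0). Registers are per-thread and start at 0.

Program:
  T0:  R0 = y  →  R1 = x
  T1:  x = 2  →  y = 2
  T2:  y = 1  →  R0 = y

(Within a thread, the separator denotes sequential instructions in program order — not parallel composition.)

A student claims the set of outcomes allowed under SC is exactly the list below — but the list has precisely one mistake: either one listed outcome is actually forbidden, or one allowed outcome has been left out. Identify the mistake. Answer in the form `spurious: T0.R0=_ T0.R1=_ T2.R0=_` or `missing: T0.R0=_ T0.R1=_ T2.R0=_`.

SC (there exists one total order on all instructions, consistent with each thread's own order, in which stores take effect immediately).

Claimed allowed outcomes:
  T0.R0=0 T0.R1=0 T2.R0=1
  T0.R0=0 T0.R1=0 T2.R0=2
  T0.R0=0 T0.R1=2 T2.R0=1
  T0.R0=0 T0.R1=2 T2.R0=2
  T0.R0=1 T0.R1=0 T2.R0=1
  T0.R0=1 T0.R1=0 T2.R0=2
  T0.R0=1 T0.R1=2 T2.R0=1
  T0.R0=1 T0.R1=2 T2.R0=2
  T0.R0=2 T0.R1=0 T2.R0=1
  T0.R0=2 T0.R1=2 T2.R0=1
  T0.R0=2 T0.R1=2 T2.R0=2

outcome vector order: (T0.R0,T0.R1,T2.R0)
under SC → 001 002 021 022 101 102 121 122 221 222
claimed∖SC = {201}

spurious: T0.R0=2 T0.R1=0 T2.R0=1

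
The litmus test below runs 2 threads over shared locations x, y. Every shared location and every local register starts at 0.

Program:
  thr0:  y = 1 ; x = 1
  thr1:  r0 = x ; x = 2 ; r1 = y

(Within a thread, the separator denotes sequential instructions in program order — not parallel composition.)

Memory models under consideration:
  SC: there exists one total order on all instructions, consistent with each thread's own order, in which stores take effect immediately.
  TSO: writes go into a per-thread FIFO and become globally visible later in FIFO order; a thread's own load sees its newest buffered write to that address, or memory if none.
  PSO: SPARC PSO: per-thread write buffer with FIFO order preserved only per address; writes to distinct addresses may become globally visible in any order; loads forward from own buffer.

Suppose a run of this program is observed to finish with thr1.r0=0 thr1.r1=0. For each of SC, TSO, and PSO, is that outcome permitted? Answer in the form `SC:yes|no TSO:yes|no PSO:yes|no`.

outcome vector order: (thr1.r0,thr1.r1)
under SC → 00 01 11
under TSO → 00 01 11
under PSO → 00 01 10 11
target 00 ∈ {SC,TSO,PSO}

SC:yes TSO:yes PSO:yes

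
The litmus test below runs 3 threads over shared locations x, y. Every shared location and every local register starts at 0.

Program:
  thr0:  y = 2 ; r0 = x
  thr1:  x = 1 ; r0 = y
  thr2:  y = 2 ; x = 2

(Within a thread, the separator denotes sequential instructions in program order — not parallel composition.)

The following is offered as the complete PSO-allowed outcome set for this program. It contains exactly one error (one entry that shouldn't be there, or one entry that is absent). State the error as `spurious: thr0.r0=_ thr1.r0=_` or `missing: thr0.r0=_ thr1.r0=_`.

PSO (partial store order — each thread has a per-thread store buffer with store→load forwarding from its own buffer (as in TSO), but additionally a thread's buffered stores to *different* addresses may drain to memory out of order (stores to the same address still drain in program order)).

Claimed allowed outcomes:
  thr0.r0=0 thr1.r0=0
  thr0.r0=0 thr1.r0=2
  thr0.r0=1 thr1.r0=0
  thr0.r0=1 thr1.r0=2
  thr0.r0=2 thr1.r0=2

outcome vector order: (thr0.r0,thr1.r0)
under PSO → (0,0); (0,2); (1,0); (1,2); (2,0); (2,2)
PSO∖claimed = {(2,0)}

missing: thr0.r0=2 thr1.r0=0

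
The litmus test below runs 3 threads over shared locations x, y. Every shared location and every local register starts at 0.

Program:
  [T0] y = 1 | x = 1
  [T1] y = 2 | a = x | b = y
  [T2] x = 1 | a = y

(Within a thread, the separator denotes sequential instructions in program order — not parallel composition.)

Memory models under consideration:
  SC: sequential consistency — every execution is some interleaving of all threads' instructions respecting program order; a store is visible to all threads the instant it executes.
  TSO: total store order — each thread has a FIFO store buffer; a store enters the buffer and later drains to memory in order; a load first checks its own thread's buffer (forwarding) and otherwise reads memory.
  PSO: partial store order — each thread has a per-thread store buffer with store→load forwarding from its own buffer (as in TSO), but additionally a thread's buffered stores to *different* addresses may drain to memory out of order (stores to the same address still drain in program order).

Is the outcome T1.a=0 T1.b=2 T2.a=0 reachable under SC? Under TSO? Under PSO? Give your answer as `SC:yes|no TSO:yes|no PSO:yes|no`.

outcome vector order: (T1.a,T1.b,T2.a)
SC (10): 011, 012, 021, 022, 110, 111, 112, 120, 121, 122
TSO (12): 010, 011, 012, 020, 021, 022, 110, 111, 112, 120, 121, 122
PSO (12): 010, 011, 012, 020, 021, 022, 110, 111, 112, 120, 121, 122
target 020 ∈ {TSO,PSO}

SC:no TSO:yes PSO:yes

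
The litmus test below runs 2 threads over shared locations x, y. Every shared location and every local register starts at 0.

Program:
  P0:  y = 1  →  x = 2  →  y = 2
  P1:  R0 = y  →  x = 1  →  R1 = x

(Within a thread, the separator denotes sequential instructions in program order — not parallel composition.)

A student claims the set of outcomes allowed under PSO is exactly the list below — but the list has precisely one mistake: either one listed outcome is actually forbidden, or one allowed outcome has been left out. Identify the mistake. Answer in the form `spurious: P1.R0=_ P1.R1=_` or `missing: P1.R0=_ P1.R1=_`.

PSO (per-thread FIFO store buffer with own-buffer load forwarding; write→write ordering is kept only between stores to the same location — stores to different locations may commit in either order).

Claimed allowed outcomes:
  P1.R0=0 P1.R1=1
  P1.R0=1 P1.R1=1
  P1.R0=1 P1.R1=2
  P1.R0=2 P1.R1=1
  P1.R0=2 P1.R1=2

missing: P1.R0=0 P1.R1=2

outcome vector order: (P1.R0,P1.R1)
PSO: 6 outcomes — {(0,1), (0,2), (1,1), (1,2), (2,1), (2,2)}
PSO∖claimed = {(0,2)}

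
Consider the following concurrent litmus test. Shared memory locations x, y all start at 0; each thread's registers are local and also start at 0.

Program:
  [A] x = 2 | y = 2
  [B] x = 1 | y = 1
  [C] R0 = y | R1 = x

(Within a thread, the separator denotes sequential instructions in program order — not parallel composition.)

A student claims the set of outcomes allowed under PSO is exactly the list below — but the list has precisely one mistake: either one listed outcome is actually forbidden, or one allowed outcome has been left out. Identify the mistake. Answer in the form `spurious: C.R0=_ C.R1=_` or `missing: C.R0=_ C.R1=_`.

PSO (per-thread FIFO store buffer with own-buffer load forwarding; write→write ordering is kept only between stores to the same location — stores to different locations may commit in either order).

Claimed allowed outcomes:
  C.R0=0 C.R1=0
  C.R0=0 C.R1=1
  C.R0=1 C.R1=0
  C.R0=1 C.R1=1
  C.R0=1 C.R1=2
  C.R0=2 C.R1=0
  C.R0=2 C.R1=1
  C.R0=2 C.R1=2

missing: C.R0=0 C.R1=2

outcome vector order: (C.R0,C.R1)
[PSO] allowed = {00 01 02 10 11 12 20 21 22}
PSO∖claimed = {02}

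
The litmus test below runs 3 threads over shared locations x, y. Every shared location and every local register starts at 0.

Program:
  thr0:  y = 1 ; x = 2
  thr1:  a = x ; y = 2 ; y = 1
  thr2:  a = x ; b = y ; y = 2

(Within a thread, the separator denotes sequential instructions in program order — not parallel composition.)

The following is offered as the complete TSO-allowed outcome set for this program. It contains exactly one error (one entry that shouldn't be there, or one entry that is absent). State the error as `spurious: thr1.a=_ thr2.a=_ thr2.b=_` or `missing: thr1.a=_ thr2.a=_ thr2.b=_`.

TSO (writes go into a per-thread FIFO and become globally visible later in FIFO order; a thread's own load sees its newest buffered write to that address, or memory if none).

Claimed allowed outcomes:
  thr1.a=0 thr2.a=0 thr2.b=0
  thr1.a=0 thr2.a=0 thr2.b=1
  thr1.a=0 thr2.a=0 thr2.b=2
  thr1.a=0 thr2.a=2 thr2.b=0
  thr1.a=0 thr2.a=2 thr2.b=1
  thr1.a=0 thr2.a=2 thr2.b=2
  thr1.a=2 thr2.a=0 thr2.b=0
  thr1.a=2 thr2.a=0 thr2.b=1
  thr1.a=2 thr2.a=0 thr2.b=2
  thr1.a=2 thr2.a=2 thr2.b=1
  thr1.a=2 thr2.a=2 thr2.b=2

spurious: thr1.a=0 thr2.a=2 thr2.b=0

outcome vector order: (thr1.a,thr2.a,thr2.b)
TSO (10): (0,0,0) (0,0,1) (0,0,2) (0,2,1) (0,2,2) (2,0,0) (2,0,1) (2,0,2) (2,2,1) (2,2,2)
claimed∖TSO = {(0,2,0)}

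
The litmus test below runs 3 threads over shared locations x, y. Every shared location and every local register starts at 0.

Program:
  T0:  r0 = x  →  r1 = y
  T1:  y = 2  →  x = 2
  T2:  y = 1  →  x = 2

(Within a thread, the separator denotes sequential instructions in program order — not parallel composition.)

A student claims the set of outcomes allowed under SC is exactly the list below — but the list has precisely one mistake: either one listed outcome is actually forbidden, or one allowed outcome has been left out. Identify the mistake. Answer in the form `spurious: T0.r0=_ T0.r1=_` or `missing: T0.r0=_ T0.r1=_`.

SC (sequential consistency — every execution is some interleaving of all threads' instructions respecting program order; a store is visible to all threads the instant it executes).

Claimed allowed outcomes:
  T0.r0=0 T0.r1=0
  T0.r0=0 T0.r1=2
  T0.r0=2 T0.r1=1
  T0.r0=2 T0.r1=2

outcome vector order: (T0.r0,T0.r1)
SC: 5 outcomes — {<0 0>; <0 1>; <0 2>; <2 1>; <2 2>}
SC∖claimed = {<0 1>}

missing: T0.r0=0 T0.r1=1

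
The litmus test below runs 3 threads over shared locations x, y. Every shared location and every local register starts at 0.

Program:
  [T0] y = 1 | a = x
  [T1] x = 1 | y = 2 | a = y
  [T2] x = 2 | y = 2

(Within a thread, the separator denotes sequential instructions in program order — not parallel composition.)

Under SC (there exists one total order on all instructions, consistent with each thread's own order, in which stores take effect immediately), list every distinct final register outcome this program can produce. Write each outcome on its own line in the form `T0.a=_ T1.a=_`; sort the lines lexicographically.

T0.a=0 T1.a=2
T0.a=1 T1.a=1
T0.a=1 T1.a=2
T0.a=2 T1.a=1
T0.a=2 T1.a=2

outcome vector order: (T0.a,T1.a)
|SC outcomes| = 5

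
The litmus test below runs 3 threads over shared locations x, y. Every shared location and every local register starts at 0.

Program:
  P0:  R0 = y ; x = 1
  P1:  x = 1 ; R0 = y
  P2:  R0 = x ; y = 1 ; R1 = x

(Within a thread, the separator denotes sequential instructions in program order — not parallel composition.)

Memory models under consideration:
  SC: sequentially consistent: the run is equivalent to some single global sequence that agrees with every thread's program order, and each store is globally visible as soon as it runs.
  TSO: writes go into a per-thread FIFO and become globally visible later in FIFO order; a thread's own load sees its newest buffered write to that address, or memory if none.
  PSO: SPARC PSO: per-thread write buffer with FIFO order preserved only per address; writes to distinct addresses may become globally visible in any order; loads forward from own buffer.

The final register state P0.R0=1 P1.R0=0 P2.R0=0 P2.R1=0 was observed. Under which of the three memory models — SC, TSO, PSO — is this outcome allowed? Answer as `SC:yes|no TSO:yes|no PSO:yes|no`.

outcome vector order: (P0.R0,P1.R0,P2.R0,P2.R1)
SC: 10 outcomes — {<0 0 0 1> <0 0 1 1> <0 1 0 0> <0 1 0 1> <0 1 1 1> <1 0 0 1> <1 0 1 1> <1 1 0 0> <1 1 0 1> <1 1 1 1>}
TSO: 12 outcomes — {<0 0 0 0> <0 0 0 1> <0 0 1 1> <0 1 0 0> <0 1 0 1> <0 1 1 1> <1 0 0 0> <1 0 0 1> <1 0 1 1> <1 1 0 0> <1 1 0 1> <1 1 1 1>}
PSO: 12 outcomes — {<0 0 0 0> <0 0 0 1> <0 0 1 1> <0 1 0 0> <0 1 0 1> <0 1 1 1> <1 0 0 0> <1 0 0 1> <1 0 1 1> <1 1 0 0> <1 1 0 1> <1 1 1 1>}
target <1 0 0 0> ∈ {TSO,PSO}

SC:no TSO:yes PSO:yes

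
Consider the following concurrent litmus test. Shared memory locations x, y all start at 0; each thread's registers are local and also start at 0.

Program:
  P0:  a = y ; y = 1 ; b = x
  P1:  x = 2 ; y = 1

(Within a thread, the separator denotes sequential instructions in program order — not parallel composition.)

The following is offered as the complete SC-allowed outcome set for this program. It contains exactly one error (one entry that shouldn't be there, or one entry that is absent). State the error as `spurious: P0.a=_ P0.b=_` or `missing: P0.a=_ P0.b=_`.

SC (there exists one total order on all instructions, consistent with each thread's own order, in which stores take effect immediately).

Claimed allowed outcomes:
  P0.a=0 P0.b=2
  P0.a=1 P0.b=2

outcome vector order: (P0.a,P0.b)
[SC] allowed = {00 02 12}
SC∖claimed = {00}

missing: P0.a=0 P0.b=0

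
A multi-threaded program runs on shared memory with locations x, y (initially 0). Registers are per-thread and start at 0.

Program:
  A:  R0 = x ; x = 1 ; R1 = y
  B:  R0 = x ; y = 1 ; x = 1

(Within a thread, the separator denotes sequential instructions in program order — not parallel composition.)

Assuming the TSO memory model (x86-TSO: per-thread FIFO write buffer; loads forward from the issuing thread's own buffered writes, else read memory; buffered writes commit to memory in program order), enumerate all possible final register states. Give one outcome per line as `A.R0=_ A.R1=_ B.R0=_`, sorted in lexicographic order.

outcome vector order: (A.R0,A.R1,B.R0)
|TSO outcomes| = 5

A.R0=0 A.R1=0 B.R0=0
A.R0=0 A.R1=0 B.R0=1
A.R0=0 A.R1=1 B.R0=0
A.R0=0 A.R1=1 B.R0=1
A.R0=1 A.R1=1 B.R0=0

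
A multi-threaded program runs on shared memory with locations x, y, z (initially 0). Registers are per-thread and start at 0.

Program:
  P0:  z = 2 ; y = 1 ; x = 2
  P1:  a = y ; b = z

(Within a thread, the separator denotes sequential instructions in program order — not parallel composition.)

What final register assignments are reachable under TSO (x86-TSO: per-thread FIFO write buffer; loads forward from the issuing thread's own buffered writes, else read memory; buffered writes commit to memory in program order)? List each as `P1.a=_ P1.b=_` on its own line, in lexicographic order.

P1.a=0 P1.b=0
P1.a=0 P1.b=2
P1.a=1 P1.b=2

outcome vector order: (P1.a,P1.b)
|TSO outcomes| = 3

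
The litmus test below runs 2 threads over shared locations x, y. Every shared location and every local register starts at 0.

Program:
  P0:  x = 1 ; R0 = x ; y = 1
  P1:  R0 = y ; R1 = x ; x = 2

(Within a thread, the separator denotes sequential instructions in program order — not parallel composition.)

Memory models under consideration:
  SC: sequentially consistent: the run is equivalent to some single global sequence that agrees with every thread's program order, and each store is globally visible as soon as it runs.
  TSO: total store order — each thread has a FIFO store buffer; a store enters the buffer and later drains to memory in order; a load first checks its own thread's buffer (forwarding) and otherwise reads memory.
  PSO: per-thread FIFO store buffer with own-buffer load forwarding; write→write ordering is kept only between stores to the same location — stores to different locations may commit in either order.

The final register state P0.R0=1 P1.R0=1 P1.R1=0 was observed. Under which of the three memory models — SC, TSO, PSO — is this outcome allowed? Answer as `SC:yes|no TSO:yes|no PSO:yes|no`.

outcome vector order: (P0.R0,P1.R0,P1.R1)
under SC → 100 101 111 200 201
under TSO → 100 101 111 200 201
under PSO → 100 101 110 111 200 201
target 110 ∈ {PSO}

SC:no TSO:no PSO:yes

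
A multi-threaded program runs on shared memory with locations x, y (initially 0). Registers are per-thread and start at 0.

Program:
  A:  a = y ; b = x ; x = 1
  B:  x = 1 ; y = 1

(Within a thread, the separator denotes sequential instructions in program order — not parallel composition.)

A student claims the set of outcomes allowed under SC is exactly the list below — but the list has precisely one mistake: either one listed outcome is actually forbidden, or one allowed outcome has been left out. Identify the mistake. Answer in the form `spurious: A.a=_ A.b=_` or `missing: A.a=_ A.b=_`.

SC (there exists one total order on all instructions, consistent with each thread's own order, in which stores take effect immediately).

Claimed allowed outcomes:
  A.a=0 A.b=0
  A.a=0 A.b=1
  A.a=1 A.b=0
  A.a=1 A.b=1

spurious: A.a=1 A.b=0

outcome vector order: (A.a,A.b)
[SC] allowed = {00, 01, 11}
claimed∖SC = {10}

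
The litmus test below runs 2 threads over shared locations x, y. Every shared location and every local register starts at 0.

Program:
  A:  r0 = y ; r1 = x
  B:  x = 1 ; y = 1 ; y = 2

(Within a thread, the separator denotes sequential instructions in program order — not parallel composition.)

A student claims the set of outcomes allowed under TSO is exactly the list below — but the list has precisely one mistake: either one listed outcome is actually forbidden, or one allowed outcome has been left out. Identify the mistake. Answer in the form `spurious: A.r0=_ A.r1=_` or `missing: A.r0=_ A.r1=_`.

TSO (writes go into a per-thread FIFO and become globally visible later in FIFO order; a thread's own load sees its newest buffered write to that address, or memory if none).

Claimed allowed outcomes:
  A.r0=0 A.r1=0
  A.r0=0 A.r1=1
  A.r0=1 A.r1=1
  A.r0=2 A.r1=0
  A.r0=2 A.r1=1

spurious: A.r0=2 A.r1=0

outcome vector order: (A.r0,A.r1)
[TSO] allowed = {<0 0> <0 1> <1 1> <2 1>}
claimed∖TSO = {<2 0>}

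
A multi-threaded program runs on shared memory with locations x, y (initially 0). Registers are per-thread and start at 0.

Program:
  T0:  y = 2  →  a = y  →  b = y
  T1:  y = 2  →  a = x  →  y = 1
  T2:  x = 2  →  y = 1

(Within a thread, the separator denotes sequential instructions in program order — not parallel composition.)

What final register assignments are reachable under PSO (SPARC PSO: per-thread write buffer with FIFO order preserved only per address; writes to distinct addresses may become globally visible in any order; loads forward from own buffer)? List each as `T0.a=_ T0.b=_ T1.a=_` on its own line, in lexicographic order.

outcome vector order: (T0.a,T0.b,T1.a)
|PSO outcomes| = 8

T0.a=1 T0.b=1 T1.a=0
T0.a=1 T0.b=1 T1.a=2
T0.a=1 T0.b=2 T1.a=0
T0.a=1 T0.b=2 T1.a=2
T0.a=2 T0.b=1 T1.a=0
T0.a=2 T0.b=1 T1.a=2
T0.a=2 T0.b=2 T1.a=0
T0.a=2 T0.b=2 T1.a=2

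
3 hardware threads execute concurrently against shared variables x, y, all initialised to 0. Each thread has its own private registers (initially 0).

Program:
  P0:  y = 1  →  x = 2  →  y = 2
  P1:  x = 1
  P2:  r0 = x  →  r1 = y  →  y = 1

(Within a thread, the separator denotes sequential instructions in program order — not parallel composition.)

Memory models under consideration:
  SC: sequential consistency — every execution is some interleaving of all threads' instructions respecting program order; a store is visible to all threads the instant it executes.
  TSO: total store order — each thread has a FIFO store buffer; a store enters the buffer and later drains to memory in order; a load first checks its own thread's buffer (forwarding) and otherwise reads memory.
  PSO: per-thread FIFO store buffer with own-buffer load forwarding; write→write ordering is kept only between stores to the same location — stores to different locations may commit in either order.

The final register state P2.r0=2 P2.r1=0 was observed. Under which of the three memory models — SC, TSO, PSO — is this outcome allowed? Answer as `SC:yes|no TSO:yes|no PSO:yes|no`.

outcome vector order: (P2.r0,P2.r1)
SC (8): (0,0), (0,1), (0,2), (1,0), (1,1), (1,2), (2,1), (2,2)
TSO (8): (0,0), (0,1), (0,2), (1,0), (1,1), (1,2), (2,1), (2,2)
PSO (9): (0,0), (0,1), (0,2), (1,0), (1,1), (1,2), (2,0), (2,1), (2,2)
target (2,0) ∈ {PSO}

SC:no TSO:no PSO:yes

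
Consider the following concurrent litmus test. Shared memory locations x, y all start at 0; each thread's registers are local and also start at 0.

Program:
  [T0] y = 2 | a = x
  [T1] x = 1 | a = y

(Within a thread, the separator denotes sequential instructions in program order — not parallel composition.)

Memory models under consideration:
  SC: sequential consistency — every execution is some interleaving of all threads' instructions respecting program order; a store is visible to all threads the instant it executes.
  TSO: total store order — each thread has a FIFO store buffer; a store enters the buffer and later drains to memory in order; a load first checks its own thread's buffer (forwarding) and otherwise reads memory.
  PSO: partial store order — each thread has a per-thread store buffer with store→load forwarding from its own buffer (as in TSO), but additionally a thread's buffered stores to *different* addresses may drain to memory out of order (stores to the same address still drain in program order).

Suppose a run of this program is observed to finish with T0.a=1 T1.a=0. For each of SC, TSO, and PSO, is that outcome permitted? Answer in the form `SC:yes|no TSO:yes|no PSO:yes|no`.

outcome vector order: (T0.a,T1.a)
SC (3): (0,2); (1,0); (1,2)
TSO (4): (0,0); (0,2); (1,0); (1,2)
PSO (4): (0,0); (0,2); (1,0); (1,2)
target (1,0) ∈ {SC,TSO,PSO}

SC:yes TSO:yes PSO:yes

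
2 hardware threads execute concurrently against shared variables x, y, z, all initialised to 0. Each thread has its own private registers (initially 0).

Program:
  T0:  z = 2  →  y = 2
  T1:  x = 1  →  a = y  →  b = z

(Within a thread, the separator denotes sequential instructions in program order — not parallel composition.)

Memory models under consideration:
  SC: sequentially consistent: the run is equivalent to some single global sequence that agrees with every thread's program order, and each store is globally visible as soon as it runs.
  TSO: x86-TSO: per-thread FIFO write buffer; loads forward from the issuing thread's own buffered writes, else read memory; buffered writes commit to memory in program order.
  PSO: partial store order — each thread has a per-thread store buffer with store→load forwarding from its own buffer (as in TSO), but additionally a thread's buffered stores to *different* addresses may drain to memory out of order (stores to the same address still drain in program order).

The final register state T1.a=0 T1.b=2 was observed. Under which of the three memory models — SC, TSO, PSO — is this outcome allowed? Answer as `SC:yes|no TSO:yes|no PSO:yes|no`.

outcome vector order: (T1.a,T1.b)
[SC] allowed = {00 02 22}
[TSO] allowed = {00 02 22}
[PSO] allowed = {00 02 20 22}
target 02 ∈ {SC,TSO,PSO}

SC:yes TSO:yes PSO:yes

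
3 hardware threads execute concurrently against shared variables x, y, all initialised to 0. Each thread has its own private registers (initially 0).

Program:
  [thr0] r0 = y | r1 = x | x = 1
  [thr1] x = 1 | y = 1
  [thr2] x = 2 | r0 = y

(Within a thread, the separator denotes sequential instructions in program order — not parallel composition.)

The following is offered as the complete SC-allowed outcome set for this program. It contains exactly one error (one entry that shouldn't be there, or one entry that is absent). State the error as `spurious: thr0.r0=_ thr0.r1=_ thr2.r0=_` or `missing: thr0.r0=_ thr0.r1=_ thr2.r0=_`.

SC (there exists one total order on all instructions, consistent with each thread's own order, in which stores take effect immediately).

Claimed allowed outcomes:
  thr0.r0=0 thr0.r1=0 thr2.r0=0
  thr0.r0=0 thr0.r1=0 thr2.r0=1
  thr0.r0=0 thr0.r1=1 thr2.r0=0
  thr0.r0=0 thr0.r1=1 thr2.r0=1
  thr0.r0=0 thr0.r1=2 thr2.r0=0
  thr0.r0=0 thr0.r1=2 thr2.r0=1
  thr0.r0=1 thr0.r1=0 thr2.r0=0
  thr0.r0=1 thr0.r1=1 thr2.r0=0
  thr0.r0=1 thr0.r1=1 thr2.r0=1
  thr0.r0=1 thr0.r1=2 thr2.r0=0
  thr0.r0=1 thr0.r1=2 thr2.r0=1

outcome vector order: (thr0.r0,thr0.r1,thr2.r0)
under SC → (0,0,0); (0,0,1); (0,1,0); (0,1,1); (0,2,0); (0,2,1); (1,1,0); (1,1,1); (1,2,0); (1,2,1)
claimed∖SC = {(1,0,0)}

spurious: thr0.r0=1 thr0.r1=0 thr2.r0=0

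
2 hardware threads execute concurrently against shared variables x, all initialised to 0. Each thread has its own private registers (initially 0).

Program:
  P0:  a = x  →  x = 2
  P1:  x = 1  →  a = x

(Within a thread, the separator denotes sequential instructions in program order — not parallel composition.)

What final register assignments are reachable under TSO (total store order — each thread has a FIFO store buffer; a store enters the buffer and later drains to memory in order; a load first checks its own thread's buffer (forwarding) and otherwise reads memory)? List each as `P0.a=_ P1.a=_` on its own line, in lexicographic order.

P0.a=0 P1.a=1
P0.a=0 P1.a=2
P0.a=1 P1.a=1
P0.a=1 P1.a=2

outcome vector order: (P0.a,P1.a)
|TSO outcomes| = 4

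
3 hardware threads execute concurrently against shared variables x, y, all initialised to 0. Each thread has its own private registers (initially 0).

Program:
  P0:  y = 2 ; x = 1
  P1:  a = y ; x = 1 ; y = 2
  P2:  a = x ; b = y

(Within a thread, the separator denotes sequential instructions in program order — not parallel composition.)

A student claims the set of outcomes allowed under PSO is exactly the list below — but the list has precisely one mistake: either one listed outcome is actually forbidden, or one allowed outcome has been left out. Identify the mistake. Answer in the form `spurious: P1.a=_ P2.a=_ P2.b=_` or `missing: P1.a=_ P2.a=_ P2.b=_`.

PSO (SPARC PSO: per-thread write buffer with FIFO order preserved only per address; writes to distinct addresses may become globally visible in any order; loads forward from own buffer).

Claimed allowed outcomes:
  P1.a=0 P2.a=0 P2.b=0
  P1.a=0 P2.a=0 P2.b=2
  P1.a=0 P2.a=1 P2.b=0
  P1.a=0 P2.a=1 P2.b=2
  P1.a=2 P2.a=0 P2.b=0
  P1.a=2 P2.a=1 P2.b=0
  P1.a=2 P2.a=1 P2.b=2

outcome vector order: (P1.a,P2.a,P2.b)
[PSO] allowed = {(0,0,0) (0,0,2) (0,1,0) (0,1,2) (2,0,0) (2,0,2) (2,1,0) (2,1,2)}
PSO∖claimed = {(2,0,2)}

missing: P1.a=2 P2.a=0 P2.b=2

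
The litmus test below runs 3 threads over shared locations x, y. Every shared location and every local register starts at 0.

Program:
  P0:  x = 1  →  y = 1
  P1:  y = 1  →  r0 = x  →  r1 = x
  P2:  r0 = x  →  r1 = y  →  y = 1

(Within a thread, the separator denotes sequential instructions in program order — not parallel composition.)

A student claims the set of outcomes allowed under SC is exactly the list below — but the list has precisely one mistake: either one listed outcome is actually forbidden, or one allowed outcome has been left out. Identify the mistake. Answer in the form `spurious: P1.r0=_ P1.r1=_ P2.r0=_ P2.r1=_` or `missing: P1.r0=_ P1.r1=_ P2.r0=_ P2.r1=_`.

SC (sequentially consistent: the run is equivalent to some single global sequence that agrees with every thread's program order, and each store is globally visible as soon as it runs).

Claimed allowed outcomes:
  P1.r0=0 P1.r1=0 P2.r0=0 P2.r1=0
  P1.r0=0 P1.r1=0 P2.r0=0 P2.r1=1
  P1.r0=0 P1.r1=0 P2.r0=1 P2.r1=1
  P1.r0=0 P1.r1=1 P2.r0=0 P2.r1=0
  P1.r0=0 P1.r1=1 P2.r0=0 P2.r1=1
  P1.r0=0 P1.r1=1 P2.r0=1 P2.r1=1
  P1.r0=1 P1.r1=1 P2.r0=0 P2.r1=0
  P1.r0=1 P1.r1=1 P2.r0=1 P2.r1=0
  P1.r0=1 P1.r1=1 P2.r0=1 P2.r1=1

outcome vector order: (P1.r0,P1.r1,P2.r0,P2.r1)
[SC] allowed = {<0 0 0 0> <0 0 0 1> <0 0 1 1> <0 1 0 0> <0 1 0 1> <0 1 1 1> <1 1 0 0> <1 1 0 1> <1 1 1 0> <1 1 1 1>}
SC∖claimed = {<1 1 0 1>}

missing: P1.r0=1 P1.r1=1 P2.r0=0 P2.r1=1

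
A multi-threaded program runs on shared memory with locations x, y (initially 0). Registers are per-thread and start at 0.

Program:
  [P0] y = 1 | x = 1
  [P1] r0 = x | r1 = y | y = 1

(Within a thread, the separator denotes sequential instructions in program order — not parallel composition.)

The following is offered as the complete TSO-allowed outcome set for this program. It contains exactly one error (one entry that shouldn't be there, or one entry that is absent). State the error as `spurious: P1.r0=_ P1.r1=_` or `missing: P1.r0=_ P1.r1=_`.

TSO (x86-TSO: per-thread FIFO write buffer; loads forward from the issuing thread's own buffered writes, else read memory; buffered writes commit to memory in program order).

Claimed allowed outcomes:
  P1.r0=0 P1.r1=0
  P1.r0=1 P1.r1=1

outcome vector order: (P1.r0,P1.r1)
TSO (3): 0/0 0/1 1/1
TSO∖claimed = {0/1}

missing: P1.r0=0 P1.r1=1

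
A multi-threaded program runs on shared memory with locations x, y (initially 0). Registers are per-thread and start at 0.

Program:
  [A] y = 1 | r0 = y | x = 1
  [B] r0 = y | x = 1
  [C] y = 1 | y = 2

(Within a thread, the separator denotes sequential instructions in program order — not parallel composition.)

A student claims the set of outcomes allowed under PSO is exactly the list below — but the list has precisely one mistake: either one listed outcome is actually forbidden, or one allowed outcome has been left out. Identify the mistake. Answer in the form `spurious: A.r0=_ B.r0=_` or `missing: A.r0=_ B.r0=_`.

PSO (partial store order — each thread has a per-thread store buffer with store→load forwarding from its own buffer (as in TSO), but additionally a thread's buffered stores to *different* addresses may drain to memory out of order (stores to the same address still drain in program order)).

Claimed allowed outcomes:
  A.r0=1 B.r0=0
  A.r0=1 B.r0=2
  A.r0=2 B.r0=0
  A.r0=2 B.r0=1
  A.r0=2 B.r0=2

outcome vector order: (A.r0,B.r0)
under PSO → (1,0), (1,1), (1,2), (2,0), (2,1), (2,2)
PSO∖claimed = {(1,1)}

missing: A.r0=1 B.r0=1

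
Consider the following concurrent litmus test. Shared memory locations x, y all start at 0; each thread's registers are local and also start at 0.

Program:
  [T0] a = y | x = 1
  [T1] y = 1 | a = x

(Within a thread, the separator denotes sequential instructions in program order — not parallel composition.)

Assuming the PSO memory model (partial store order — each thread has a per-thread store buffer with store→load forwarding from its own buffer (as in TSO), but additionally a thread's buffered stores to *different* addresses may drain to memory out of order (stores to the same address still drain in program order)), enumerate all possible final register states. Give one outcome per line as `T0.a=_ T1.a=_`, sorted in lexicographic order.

T0.a=0 T1.a=0
T0.a=0 T1.a=1
T0.a=1 T1.a=0
T0.a=1 T1.a=1

outcome vector order: (T0.a,T1.a)
|PSO outcomes| = 4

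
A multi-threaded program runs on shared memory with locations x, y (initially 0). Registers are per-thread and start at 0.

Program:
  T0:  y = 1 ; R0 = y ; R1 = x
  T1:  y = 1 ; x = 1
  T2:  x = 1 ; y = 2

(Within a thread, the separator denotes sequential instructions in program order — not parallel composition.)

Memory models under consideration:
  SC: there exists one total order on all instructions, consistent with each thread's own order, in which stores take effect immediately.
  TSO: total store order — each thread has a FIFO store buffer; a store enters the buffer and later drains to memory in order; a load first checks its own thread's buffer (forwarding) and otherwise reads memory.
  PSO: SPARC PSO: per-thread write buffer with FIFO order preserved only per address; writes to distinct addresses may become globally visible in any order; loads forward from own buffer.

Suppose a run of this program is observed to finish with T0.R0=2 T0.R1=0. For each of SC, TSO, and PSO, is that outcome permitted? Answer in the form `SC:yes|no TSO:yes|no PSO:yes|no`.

outcome vector order: (T0.R0,T0.R1)
SC (3): 10, 11, 21
TSO (3): 10, 11, 21
PSO (4): 10, 11, 20, 21
target 20 ∈ {PSO}

SC:no TSO:no PSO:yes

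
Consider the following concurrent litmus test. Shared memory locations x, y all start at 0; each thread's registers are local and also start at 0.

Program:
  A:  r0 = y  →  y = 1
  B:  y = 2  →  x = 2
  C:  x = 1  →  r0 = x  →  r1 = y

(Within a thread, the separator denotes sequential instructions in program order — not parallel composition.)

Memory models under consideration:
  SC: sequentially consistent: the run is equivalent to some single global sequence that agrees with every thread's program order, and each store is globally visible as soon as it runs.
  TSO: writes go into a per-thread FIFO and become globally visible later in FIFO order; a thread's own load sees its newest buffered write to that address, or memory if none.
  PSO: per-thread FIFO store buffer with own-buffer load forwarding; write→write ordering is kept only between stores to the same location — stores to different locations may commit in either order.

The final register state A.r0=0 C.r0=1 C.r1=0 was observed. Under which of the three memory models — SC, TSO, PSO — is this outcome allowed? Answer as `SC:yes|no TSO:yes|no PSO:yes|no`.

outcome vector order: (A.r0,C.r0,C.r1)
SC: 10 outcomes — {(0,1,0), (0,1,1), (0,1,2), (0,2,1), (0,2,2), (2,1,0), (2,1,1), (2,1,2), (2,2,1), (2,2,2)}
TSO: 10 outcomes — {(0,1,0), (0,1,1), (0,1,2), (0,2,1), (0,2,2), (2,1,0), (2,1,1), (2,1,2), (2,2,1), (2,2,2)}
PSO: 12 outcomes — {(0,1,0), (0,1,1), (0,1,2), (0,2,0), (0,2,1), (0,2,2), (2,1,0), (2,1,1), (2,1,2), (2,2,0), (2,2,1), (2,2,2)}
target (0,1,0) ∈ {SC,TSO,PSO}

SC:yes TSO:yes PSO:yes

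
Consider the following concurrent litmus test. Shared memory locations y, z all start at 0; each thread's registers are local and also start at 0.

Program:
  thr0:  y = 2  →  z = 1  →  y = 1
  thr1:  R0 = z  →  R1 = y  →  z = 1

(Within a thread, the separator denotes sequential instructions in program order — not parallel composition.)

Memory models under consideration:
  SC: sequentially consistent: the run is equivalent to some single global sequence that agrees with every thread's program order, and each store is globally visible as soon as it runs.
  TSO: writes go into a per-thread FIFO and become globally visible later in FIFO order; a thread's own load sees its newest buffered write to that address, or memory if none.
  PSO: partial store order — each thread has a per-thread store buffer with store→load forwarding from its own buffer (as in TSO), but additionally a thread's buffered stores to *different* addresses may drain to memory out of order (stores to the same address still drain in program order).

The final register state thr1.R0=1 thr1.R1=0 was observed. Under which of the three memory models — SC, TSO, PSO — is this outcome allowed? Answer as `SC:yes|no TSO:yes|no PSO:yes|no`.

outcome vector order: (thr1.R0,thr1.R1)
SC (5): <0 0>; <0 1>; <0 2>; <1 1>; <1 2>
TSO (5): <0 0>; <0 1>; <0 2>; <1 1>; <1 2>
PSO (6): <0 0>; <0 1>; <0 2>; <1 0>; <1 1>; <1 2>
target <1 0> ∈ {PSO}

SC:no TSO:no PSO:yes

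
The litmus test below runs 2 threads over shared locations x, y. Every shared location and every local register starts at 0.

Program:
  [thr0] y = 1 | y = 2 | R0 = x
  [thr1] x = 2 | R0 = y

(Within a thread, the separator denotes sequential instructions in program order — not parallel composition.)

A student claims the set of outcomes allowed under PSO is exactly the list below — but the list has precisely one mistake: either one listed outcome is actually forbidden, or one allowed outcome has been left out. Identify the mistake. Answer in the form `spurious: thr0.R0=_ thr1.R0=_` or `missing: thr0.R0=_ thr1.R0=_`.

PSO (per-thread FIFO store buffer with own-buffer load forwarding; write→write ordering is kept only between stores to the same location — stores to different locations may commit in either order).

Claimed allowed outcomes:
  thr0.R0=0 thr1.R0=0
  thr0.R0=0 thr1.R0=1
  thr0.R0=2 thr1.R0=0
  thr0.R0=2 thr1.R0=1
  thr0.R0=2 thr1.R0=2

missing: thr0.R0=0 thr1.R0=2

outcome vector order: (thr0.R0,thr1.R0)
[PSO] allowed = {00 01 02 20 21 22}
PSO∖claimed = {02}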